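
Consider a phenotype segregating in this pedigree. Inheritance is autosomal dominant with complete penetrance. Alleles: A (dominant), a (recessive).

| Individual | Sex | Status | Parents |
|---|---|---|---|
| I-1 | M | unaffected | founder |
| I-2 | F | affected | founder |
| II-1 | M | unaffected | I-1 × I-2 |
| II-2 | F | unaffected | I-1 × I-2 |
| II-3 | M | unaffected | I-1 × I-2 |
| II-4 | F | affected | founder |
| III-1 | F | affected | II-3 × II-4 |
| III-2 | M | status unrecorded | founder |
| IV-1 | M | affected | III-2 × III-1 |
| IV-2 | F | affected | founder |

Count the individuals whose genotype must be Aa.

2

Obligate heterozygotes: I-2 is affected so carries A and passed a to II-1 (aa), so I-2 is Aa; III-1 is affected so carries A and received a from II-3 (aa), so III-1 is Aa.
Every other individual is either homozygous by phenotype or has at least one consistent homozygous assignment, so the count is 2.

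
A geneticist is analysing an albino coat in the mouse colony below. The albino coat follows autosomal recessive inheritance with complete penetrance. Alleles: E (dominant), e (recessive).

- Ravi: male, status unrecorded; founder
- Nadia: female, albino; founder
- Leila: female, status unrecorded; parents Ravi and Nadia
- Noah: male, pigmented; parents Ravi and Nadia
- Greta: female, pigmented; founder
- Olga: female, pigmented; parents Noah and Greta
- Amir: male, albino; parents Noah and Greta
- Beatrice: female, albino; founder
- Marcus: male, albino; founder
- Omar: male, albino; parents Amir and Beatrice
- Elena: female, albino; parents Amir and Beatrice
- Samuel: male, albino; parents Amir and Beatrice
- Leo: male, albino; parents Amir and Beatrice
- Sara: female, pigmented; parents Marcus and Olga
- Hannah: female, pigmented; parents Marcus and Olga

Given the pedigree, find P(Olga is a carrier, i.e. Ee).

1/3

Noah is pigmented so carries E and received e from Nadia (ee), so Noah is Ee.
Greta is pigmented so carries E and passed e to Amir (ee), so Greta is Ee.
Their cross gives offspring ratios 1/4 EE : 1/2 Ee : 1/4 ee. Conditioning on Olga being pigmented, P(Ee) = 1/2 / 3/4 = 2/3 before taking Olga's own offspring into account.
Marcus is albino, so Marcus is ee.
Now use Olga's offspring. Probability of each recorded status — pigmented daughter Sara: 1/2 if Olga is Ee, 1 if EE; pigmented daughter Hannah: 1/2 if Olga is Ee, 1 if EE.
Bayes: P(Ee) = 2/3·1/4 / (2/3·1/4 + 1/3·1) = 1/3.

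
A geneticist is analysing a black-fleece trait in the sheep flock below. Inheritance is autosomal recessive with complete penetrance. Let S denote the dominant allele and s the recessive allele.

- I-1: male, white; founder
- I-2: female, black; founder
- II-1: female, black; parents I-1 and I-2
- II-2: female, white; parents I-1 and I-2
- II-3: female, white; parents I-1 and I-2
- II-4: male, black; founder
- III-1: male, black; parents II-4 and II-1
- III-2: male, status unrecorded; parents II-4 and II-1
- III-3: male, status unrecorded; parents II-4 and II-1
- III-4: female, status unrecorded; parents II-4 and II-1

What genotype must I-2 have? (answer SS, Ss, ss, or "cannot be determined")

ss

I-2 is black, so I-2 is ss.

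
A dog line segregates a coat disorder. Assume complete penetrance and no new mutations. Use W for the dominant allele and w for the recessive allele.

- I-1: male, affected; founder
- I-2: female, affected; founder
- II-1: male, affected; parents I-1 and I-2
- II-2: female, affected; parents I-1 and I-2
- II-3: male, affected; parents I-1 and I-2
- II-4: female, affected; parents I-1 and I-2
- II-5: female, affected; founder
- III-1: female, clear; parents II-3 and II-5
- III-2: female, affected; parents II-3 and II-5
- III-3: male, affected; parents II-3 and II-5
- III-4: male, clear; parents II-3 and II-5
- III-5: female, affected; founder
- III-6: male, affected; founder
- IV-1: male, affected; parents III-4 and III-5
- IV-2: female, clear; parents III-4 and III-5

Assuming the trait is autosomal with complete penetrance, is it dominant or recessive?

dominant

II-3 and II-5 are both affected yet have a clear child III-1. Under a recessive model two affected parents are homozygous and every child would be affected, so the trait cannot be recessive.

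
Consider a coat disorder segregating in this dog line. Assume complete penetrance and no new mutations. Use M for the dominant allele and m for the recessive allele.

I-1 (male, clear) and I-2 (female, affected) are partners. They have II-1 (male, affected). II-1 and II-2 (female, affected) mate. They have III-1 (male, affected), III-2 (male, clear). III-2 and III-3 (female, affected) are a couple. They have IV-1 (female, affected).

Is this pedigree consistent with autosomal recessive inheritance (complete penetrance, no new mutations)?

Under autosomal recessive, III-2 (clear, male) cannot arise from II-1 (affected) × II-2 (affected).

No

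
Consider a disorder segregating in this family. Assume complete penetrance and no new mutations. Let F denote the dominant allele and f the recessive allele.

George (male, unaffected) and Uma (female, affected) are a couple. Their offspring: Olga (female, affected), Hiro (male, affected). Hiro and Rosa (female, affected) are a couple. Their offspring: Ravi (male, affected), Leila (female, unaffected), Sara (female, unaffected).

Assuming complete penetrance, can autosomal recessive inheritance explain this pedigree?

No

Under autosomal recessive, Leila (unaffected, female) cannot arise from Hiro (affected) × Rosa (affected).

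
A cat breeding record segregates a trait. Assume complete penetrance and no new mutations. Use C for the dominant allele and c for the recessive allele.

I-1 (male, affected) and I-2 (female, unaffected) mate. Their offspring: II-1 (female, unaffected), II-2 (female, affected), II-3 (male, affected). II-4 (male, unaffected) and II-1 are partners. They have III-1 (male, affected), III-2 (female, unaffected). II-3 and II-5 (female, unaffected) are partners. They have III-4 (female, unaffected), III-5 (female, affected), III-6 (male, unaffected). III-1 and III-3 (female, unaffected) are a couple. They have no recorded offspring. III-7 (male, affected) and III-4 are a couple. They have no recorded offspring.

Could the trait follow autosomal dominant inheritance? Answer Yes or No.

No

Under autosomal dominant, III-1 (affected, male) cannot arise from II-4 (unaffected) × II-1 (unaffected).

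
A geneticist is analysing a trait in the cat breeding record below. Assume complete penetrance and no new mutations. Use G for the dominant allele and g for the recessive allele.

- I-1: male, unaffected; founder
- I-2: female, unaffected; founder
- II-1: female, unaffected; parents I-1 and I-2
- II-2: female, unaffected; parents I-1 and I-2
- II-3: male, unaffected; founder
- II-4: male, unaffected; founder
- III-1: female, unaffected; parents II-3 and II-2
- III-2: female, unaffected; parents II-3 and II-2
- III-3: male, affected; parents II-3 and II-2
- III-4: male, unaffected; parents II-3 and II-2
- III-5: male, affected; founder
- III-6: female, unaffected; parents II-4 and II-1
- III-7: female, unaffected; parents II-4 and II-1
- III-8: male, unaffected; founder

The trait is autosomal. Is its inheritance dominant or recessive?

II-3 and II-2 are both unaffected yet have an affected child III-3. Under dominance, an affected child requires at least one affected parent, so the trait cannot be dominant.

recessive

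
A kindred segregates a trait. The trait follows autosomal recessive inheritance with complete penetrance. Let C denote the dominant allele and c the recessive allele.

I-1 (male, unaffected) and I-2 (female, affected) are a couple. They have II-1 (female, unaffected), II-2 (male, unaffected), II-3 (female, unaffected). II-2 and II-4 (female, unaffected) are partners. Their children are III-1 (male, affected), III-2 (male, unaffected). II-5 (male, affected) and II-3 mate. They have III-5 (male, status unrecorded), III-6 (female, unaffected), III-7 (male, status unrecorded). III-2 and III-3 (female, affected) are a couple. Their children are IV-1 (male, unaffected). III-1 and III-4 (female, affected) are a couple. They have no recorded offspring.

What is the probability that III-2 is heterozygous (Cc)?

II-2 is unaffected so carries C and received c from I-2 (cc), so II-2 is Cc.
II-4 is unaffected so carries C and passed c to III-1 (cc), so II-4 is Cc.
Their cross gives offspring ratios 1/4 CC : 1/2 Cc : 1/4 cc. Conditioning on III-2 being unaffected, P(Cc) = 1/2 / 3/4 = 2/3 before taking III-2's own offspring into account.
III-3 is affected, so III-3 is cc.
Now use III-2's offspring. Probability of each recorded status — unaffected son IV-1: 1/2 if III-2 is Cc, 1 if CC.
Bayes: P(Cc) = 2/3·1/2 / (2/3·1/2 + 1/3·1) = 1/2.

1/2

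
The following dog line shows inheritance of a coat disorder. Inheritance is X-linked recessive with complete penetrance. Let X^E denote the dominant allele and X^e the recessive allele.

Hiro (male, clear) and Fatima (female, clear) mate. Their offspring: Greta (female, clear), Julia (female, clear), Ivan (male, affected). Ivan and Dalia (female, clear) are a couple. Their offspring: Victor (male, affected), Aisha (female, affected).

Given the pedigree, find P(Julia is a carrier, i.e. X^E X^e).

1/2

Hiro is clear, so Hiro is X^E Y.
Fatima is clear so carries E and passed e to Ivan (X^e Y), so Fatima is X^E X^e.
Their cross gives offspring ratios 1/2 X^E X^E : 1/2 X^E X^e. Conditioning on Julia being clear, P(X^E X^e) = 1/2 / 1 = 1/2.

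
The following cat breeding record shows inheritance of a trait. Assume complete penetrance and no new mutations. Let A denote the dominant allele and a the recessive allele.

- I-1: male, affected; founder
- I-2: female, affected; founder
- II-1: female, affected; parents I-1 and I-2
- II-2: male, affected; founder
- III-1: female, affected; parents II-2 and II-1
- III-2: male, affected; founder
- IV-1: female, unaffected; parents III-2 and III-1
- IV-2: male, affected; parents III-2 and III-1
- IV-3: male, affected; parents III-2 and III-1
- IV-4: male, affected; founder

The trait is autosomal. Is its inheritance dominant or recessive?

dominant

III-2 and III-1 are both affected yet have an unaffected child IV-1. Under a recessive model two affected parents are homozygous and every child would be affected, so the trait cannot be recessive.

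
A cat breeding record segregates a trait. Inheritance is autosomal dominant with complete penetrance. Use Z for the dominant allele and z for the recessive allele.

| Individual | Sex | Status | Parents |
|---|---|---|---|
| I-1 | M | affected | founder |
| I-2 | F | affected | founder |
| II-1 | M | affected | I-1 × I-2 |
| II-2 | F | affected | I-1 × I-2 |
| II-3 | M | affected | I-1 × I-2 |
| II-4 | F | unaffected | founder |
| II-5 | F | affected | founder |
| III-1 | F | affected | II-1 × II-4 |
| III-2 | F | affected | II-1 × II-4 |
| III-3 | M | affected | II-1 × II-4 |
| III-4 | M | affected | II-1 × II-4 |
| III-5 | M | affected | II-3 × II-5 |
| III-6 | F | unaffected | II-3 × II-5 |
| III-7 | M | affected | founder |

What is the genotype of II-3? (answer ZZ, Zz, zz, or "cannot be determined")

From phenotype alone, II-3 is ZZ or Zz.
II-3 is affected so carries Z and passed z to III-6 (zz), so II-3 is Zz.

Zz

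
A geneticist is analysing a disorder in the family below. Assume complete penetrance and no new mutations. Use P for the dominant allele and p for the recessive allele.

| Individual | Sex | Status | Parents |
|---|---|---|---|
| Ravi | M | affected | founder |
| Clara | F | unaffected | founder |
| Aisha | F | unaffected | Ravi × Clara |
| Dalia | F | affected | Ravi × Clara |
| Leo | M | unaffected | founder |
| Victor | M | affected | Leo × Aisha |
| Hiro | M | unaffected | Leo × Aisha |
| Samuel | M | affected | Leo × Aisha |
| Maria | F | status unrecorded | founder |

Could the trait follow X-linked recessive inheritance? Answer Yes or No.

A consistent assignment under X-linked recessive exists: Ravi X^p Y, Clara X^P X^p, Aisha X^P X^p, Dalia X^p X^p, Leo X^P Y, Victor X^p Y, Hiro X^P Y, Samuel X^p Y, Maria X^P X^P.
In this assignment every recorded phenotype matches its genotype and every non-founder's genotype is obtainable from its parents' genotypes, so the pedigree is consistent.

Yes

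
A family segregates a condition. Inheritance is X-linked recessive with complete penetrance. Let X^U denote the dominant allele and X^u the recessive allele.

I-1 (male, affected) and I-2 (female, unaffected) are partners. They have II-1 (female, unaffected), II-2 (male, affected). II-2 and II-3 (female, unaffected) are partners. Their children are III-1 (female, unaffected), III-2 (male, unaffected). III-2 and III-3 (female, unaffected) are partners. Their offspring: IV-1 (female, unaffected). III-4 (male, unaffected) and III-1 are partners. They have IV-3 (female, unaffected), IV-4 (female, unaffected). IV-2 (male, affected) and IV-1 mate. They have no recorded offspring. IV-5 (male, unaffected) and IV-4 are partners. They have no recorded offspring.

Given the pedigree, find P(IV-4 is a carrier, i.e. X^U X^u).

III-4 is unaffected, so III-4 is X^U Y.
III-1 is unaffected so carries U and received u from II-2 (X^u Y), so III-1 is X^U X^u.
Their cross gives offspring ratios 1/2 X^U X^U : 1/2 X^U X^u. Conditioning on IV-4 being unaffected, P(X^U X^u) = 1/2 / 1 = 1/2.

1/2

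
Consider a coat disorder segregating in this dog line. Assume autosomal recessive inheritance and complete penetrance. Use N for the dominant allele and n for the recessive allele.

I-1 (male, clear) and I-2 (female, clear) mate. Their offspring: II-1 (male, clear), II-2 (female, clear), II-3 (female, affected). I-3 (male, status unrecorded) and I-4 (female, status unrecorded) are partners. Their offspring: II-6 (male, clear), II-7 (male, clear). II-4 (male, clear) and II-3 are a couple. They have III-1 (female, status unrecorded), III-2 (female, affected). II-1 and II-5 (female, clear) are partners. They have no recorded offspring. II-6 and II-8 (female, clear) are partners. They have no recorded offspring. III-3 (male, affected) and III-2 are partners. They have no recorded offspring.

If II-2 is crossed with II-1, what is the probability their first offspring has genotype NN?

I-1 is clear so carries N and passed n to II-3 (nn), so I-1 is Nn.
I-2 is clear so carries N and passed n to II-3 (nn), so I-2 is Nn.
II-2 is a clear offspring of I-1 (Nn) × I-2 (Nn), whose cross gives 1/4 NN : 1/2 Nn : 1/4 nn; conditioning on being clear, II-2 is NN with probability 1/3, Nn with probability 2/3.
II-1 is a clear offspring of I-1 (Nn) × I-2 (Nn), whose cross gives 1/4 NN : 1/2 Nn : 1/4 nn; conditioning on being clear, II-1 is NN with probability 1/3, Nn with probability 2/3.
Summing over parental genotype combinations, P(offspring has genotype NN) = 1/9·1 + 2/9·1/2 + 2/9·1/2 + 4/9·1/4 = 4/9.

4/9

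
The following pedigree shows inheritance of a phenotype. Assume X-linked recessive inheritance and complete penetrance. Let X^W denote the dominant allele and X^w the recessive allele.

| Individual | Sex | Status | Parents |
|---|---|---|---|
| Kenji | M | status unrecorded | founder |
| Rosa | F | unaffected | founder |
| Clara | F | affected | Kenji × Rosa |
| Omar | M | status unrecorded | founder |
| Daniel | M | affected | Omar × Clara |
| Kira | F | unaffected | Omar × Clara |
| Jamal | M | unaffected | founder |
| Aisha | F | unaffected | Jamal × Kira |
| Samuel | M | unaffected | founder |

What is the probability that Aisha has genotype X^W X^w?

Jamal is unaffected, so Jamal is X^W Y.
Kira is unaffected so carries W and received w from Clara (X^w X^w), so Kira is X^W X^w.
Their cross gives offspring ratios 1/2 X^W X^W : 1/2 X^W X^w. Conditioning on Aisha being unaffected, P(X^W X^w) = 1/2 / 1 = 1/2.

1/2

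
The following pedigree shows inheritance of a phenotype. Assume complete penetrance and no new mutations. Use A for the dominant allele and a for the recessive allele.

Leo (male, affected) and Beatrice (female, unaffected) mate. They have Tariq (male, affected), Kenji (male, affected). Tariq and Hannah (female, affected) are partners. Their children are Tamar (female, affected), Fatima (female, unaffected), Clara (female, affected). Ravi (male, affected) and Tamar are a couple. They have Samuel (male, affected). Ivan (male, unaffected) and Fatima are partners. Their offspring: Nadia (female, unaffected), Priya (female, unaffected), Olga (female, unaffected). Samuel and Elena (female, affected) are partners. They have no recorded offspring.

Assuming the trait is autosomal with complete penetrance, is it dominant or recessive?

Tariq and Hannah are both affected yet have an unaffected child Fatima. Under a recessive model two affected parents are homozygous and every child would be affected, so the trait cannot be recessive.

dominant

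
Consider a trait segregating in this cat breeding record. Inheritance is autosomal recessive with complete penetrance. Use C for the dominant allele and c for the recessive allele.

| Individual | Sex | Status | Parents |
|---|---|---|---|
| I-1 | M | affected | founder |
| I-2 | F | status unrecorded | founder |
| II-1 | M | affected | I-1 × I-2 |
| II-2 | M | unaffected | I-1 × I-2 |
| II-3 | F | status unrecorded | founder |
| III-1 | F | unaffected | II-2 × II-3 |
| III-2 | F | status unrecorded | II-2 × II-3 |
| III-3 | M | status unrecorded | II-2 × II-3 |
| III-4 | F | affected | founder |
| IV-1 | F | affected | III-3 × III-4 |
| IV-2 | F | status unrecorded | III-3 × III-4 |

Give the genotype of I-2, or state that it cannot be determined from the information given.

Cc

From phenotype alone, I-2 is CC or Cc or cc.
I-2 passed C to II-2 (Cc, whose c came from I-1) and passed c to II-1 (cc), so I-2 is Cc.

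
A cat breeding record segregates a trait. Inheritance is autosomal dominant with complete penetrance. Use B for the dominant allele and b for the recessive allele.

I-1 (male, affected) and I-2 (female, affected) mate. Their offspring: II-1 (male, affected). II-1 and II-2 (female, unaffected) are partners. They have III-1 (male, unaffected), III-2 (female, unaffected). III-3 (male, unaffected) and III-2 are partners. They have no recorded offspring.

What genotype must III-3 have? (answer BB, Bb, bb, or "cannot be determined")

bb

III-3 is unaffected, so III-3 is bb.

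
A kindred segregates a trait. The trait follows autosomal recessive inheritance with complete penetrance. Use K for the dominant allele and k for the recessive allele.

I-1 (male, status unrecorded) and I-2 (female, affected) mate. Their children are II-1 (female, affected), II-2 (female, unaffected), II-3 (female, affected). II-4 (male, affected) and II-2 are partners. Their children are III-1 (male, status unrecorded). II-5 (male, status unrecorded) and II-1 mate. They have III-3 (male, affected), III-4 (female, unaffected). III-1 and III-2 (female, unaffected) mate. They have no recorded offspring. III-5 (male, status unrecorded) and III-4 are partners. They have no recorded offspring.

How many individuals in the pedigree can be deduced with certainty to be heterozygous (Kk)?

4

Obligate heterozygotes: I-1 passed K to II-2 (Kk, whose k came from I-2) and passed k to II-1 (kk), so I-1 is Kk; II-2 is unaffected so carries K and received k from I-2 (kk), so II-2 is Kk; II-5 passed K to III-4 (Kk, whose k came from II-1) and passed k to III-3 (kk), so II-5 is Kk; III-4 is unaffected so carries K and received k from II-1 (kk), so III-4 is Kk.
Every other individual is either homozygous by phenotype or has at least one consistent homozygous assignment, so the count is 4.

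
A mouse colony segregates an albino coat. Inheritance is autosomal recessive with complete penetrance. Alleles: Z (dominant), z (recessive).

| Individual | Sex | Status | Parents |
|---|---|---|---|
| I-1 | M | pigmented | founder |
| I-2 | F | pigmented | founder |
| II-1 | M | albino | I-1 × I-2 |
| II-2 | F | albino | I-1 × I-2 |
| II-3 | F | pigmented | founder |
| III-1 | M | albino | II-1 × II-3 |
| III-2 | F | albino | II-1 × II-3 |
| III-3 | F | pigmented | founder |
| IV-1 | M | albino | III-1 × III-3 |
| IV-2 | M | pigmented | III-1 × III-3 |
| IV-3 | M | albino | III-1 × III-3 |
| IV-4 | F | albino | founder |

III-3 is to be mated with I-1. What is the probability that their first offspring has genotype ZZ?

1/4

III-3 is pigmented so carries Z and passed z to IV-1 (zz), so III-3 is Zz.
I-1 is pigmented so carries Z and passed z to II-1 (zz), so I-1 is Zz.
The cross gives 1/4 ZZ : 1/2 Zz : 1/4 zz, so P(offspring has genotype ZZ) = 1/4.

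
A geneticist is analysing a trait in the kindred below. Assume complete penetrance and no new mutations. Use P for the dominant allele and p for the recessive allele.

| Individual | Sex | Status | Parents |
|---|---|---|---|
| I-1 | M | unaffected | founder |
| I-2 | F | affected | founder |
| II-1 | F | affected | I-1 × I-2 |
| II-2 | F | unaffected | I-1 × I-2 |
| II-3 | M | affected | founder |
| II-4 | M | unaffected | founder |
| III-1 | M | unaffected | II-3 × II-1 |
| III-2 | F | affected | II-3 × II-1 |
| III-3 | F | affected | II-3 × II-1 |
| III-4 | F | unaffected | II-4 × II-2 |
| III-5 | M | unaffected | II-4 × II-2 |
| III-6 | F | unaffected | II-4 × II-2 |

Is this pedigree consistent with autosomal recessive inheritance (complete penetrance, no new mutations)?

No

Under autosomal recessive, III-1 (unaffected, male) cannot arise from II-3 (affected) × II-1 (affected).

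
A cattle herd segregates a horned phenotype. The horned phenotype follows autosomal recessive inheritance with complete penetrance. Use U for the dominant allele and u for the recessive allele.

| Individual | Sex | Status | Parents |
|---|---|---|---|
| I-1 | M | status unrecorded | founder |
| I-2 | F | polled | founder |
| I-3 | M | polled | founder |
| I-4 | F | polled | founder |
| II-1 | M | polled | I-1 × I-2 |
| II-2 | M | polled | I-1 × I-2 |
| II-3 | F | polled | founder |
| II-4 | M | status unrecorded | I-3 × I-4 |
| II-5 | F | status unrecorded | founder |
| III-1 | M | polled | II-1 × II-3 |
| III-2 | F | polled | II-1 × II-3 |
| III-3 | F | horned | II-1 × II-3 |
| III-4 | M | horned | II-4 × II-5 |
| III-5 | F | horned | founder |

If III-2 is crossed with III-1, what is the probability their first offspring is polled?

8/9

II-1 is polled so carries U and passed u to III-3 (uu), so II-1 is Uu.
II-3 is polled so carries U and passed u to III-3 (uu), so II-3 is Uu.
III-2 is a polled offspring of II-1 (Uu) × II-3 (Uu), whose cross gives 1/4 UU : 1/2 Uu : 1/4 uu; conditioning on being polled, III-2 is UU with probability 1/3, Uu with probability 2/3.
III-1 is a polled offspring of II-1 (Uu) × II-3 (Uu), whose cross gives 1/4 UU : 1/2 Uu : 1/4 uu; conditioning on being polled, III-1 is UU with probability 1/3, Uu with probability 2/3.
Summing over parental genotype combinations, P(offspring is polled) = 1/9·1 + 2/9·1 + 2/9·1 + 4/9·3/4 = 8/9.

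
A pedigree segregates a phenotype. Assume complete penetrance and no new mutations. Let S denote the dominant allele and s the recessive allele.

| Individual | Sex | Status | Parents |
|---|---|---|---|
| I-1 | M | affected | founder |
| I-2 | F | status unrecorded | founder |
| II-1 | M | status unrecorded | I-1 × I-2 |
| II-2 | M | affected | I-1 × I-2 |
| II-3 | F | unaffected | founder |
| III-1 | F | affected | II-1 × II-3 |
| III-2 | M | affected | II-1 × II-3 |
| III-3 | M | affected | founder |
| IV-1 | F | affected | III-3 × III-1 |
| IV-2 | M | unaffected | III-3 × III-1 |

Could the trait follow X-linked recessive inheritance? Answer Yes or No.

No

Under X-linked recessive, IV-2 (unaffected, male) cannot arise from III-3 (affected) × III-1 (affected).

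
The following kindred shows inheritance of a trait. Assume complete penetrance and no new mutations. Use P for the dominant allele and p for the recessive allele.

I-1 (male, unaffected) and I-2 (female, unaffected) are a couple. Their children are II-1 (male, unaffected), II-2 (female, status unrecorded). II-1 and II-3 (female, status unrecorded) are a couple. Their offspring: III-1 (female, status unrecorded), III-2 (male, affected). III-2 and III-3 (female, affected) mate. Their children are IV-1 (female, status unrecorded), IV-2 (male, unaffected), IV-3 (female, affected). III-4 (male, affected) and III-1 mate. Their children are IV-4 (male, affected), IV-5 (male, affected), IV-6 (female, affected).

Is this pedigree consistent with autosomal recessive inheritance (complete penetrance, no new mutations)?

No

Under autosomal recessive, IV-2 (unaffected, male) cannot arise from III-2 (affected) × III-3 (affected).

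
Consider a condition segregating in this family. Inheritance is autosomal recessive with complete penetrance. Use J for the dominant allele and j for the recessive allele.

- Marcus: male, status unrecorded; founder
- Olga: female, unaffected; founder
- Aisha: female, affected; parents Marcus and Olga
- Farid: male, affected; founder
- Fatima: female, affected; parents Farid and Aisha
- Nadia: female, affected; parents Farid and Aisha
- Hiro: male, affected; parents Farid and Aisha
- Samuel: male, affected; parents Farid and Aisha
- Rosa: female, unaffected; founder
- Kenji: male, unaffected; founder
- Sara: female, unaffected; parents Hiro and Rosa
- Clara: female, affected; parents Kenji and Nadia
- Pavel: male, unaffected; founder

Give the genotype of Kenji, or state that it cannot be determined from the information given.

From phenotype alone, Kenji is JJ or Jj.
Kenji is unaffected so carries J and passed j to Clara (jj), so Kenji is Jj.

Jj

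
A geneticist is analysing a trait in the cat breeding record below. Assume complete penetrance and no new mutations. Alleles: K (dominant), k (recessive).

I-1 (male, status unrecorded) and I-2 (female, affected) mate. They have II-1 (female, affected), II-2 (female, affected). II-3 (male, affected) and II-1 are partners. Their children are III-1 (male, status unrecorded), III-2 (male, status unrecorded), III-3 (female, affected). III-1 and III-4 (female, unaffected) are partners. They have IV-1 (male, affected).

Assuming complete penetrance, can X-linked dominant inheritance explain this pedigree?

Under X-linked dominant, IV-1 (affected, male) cannot arise from III-1 (unrecorded) × III-4 (unaffected).

No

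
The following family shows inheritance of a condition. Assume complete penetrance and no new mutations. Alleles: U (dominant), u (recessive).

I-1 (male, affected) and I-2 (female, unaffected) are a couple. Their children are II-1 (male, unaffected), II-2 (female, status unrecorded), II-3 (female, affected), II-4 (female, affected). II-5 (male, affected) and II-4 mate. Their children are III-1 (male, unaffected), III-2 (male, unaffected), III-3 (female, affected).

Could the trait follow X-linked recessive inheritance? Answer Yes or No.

Under X-linked recessive, III-1 (unaffected, male) cannot arise from II-5 (affected) × II-4 (affected).

No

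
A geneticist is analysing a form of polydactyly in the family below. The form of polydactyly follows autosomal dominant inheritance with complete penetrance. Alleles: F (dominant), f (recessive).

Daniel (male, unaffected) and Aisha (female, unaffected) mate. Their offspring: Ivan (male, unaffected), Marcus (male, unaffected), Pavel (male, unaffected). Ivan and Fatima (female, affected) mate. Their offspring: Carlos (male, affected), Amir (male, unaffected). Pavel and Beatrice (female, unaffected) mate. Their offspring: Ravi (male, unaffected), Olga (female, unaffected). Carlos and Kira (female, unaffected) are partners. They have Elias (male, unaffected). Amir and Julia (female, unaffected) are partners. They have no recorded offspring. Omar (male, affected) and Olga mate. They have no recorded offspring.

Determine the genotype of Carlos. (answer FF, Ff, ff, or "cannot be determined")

Ff

From phenotype alone, Carlos is FF or Ff.
Carlos is affected so carries F and received f from Ivan (ff), so Carlos is Ff.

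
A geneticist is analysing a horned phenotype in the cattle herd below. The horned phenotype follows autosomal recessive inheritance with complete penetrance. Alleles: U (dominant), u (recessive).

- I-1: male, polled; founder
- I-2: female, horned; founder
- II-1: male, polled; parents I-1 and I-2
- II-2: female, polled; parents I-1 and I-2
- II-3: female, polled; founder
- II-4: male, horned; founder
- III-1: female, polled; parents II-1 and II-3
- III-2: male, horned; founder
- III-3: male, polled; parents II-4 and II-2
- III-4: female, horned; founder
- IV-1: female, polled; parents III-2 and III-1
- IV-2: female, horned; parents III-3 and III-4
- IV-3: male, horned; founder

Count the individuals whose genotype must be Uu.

Obligate heterozygotes: II-1 is polled so carries U and received u from I-2 (uu), so II-1 is Uu; II-2 is polled so carries U and received u from I-2 (uu), so II-2 is Uu; III-3 is polled so carries U and received u from II-4 (uu), so III-3 is Uu; IV-1 is polled so carries U and received u from III-2 (uu), so IV-1 is Uu.
Every other individual is either homozygous by phenotype or has at least one consistent homozygous assignment, so the count is 4.

4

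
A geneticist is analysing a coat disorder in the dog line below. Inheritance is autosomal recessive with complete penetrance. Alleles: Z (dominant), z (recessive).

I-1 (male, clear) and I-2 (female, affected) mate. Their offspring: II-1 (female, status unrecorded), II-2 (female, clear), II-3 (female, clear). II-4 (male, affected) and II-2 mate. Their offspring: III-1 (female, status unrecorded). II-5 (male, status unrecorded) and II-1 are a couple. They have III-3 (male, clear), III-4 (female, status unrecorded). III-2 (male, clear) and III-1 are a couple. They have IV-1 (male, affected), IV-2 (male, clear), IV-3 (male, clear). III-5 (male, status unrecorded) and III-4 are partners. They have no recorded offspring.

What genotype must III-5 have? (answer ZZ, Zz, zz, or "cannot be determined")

III-5's phenotype is unrecorded, and no parent or child forces a single allele at both positions; consistent genotype assignments exist with III-5 as ZZ or Zz or zz.

cannot be determined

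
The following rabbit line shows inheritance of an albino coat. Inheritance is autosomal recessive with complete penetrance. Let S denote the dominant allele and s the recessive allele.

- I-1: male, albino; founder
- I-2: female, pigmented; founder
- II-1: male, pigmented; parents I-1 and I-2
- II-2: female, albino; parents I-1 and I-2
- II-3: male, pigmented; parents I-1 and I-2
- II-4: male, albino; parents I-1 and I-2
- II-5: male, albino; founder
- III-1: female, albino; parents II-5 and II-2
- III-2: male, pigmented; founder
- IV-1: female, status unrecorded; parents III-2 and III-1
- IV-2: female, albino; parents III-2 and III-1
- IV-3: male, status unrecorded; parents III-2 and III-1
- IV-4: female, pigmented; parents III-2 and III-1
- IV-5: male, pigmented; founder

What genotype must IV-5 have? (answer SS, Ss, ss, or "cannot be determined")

IV-5's phenotype allows SS or Ss, and no parent or child forces a single allele at both positions; consistent genotype assignments exist with IV-5 as SS or Ss.

cannot be determined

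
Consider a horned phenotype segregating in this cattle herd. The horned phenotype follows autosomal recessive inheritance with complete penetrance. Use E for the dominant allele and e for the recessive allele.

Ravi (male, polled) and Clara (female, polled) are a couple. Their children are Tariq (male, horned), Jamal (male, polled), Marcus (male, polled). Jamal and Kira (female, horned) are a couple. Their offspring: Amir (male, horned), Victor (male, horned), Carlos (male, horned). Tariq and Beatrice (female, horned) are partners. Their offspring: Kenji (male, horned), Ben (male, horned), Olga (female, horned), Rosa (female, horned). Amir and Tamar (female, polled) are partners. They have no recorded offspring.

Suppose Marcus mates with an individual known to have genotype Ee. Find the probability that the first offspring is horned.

1/6

Ravi is polled so carries E and passed e to Tariq (ee), so Ravi is Ee.
Clara is polled so carries E and passed e to Tariq (ee), so Clara is Ee.
Marcus is a polled offspring of Ravi (Ee) × Clara (Ee), whose cross gives 1/4 EE : 1/2 Ee : 1/4 ee; conditioning on being polled, Marcus is EE with probability 1/3, Ee with probability 2/3.
Summing over parental genotype combinations, P(offspring is horned) = 2/3·1/4 = 1/6.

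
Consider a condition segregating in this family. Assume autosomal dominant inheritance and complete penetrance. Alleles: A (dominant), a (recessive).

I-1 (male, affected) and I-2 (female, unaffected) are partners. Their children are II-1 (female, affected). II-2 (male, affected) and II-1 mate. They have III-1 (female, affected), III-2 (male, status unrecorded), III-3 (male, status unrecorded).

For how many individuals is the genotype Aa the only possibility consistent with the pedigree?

Obligate heterozygotes: II-1 is affected so carries A and received a from I-2 (aa), so II-1 is Aa.
Every other individual is either homozygous by phenotype or has at least one consistent homozygous assignment, so the count is 1.

1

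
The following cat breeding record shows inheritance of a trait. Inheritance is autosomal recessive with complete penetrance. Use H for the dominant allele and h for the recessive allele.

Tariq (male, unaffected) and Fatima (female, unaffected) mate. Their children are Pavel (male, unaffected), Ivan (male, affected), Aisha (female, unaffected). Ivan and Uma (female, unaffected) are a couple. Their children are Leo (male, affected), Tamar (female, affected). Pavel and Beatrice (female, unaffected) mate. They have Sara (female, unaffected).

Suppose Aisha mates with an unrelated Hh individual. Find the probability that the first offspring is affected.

1/6

Tariq is unaffected so carries H and passed h to Ivan (hh), so Tariq is Hh.
Fatima is unaffected so carries H and passed h to Ivan (hh), so Fatima is Hh.
Aisha is an unaffected offspring of Tariq (Hh) × Fatima (Hh), whose cross gives 1/4 HH : 1/2 Hh : 1/4 hh; conditioning on being unaffected, Aisha is HH with probability 1/3, Hh with probability 2/3.
Summing over parental genotype combinations, P(offspring is affected) = 2/3·1/4 = 1/6.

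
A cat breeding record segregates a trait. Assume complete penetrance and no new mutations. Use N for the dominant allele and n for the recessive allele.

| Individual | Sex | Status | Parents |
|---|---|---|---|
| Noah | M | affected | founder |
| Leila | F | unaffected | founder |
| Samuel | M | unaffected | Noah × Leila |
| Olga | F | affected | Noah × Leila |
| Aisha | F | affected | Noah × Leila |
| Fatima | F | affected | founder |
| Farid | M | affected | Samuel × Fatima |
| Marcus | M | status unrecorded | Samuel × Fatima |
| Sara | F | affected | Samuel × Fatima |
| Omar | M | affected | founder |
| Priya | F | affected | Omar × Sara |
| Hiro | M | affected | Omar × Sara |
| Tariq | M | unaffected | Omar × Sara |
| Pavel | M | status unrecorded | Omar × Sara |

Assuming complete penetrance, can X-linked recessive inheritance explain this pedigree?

No

Under X-linked recessive, Sara (affected, female) cannot arise from Samuel (unaffected) × Fatima (affected).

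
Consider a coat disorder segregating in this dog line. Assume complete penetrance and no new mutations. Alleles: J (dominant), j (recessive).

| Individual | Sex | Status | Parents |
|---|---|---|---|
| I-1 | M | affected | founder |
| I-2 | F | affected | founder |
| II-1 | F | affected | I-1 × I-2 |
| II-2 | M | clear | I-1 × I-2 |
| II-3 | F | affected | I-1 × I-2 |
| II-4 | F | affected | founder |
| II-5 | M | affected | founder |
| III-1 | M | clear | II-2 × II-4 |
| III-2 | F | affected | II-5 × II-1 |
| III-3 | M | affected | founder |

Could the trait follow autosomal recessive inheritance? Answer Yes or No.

No

Under autosomal recessive, II-2 (clear, male) cannot arise from I-1 (affected) × I-2 (affected).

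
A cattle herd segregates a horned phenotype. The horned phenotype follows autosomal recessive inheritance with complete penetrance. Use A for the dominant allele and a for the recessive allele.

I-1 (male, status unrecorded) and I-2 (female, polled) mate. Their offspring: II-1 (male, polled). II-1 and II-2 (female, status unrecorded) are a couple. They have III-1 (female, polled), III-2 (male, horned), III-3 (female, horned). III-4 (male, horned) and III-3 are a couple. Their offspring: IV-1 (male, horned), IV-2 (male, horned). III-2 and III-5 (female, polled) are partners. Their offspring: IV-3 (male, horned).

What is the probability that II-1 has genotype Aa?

1

II-1 is polled so carries A and passed a to III-2 (aa), so II-1 is Aa, giving P(Aa) = 1.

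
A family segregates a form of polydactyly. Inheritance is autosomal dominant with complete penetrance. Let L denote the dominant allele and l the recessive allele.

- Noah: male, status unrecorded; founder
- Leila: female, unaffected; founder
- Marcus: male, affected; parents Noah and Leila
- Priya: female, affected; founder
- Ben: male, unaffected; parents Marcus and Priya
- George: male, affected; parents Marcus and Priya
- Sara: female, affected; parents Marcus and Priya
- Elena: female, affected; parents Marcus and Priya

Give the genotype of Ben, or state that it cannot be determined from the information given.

ll

Ben is unaffected, so Ben is ll.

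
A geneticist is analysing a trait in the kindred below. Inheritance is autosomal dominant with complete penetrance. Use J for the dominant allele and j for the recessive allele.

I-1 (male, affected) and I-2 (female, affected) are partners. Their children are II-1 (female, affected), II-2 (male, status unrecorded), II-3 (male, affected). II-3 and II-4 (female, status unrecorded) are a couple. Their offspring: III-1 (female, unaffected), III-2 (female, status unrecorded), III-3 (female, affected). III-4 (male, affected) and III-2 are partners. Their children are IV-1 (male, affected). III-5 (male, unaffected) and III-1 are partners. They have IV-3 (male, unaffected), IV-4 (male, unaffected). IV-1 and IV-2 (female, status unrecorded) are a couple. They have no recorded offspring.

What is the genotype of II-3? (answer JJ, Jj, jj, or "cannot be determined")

Jj

From phenotype alone, II-3 is JJ or Jj.
II-3 is affected so carries J and passed j to III-1 (jj), so II-3 is Jj.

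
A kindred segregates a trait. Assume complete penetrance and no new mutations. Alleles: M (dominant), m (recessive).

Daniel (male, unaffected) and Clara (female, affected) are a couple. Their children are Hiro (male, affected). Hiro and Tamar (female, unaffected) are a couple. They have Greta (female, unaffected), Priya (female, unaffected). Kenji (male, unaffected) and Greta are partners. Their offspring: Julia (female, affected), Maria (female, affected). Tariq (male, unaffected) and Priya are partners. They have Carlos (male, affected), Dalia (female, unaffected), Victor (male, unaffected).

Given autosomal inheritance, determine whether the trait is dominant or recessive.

recessive

Kenji and Greta are both unaffected yet have an affected child Julia. Under dominance, an affected child requires at least one affected parent, so the trait cannot be dominant.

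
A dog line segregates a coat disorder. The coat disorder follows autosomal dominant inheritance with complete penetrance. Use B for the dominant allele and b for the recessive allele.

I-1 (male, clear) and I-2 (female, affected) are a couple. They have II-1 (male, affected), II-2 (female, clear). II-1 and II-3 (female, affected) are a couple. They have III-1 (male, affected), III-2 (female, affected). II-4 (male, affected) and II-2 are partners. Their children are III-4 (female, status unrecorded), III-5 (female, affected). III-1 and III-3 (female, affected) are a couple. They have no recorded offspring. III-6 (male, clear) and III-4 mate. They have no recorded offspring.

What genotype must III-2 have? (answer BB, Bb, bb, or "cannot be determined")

III-2's phenotype allows BB or Bb, and no parent or child forces a single allele at both positions; consistent genotype assignments exist with III-2 as BB or Bb.

cannot be determined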